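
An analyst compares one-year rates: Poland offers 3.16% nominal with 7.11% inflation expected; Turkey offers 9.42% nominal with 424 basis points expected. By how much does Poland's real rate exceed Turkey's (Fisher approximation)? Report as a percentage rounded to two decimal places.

Poland: 3.16% − 7.11% = -3.950%
Turkey: 9.42% − 4.24% = 5.180%
Differential = -9.130% → -9.13%.

-9.13%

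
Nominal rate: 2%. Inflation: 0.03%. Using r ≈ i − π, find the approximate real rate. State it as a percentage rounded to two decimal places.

r ≈ i − π = 2% − 0.03% = 1.97%.

1.97%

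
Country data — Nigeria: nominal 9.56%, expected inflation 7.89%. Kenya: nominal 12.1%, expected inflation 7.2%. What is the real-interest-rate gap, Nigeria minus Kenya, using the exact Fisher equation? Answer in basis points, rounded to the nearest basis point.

Nigeria: (1 + 0.0956)/(1 + 0.0789) − 1 = 1.5479%
Kenya: (1 + 0.1210)/(1 + 0.0720) − 1 = 4.5709%
Differential = 1.5479% − 4.5709% = -3.0230% → -302 basis points.

-302 basis points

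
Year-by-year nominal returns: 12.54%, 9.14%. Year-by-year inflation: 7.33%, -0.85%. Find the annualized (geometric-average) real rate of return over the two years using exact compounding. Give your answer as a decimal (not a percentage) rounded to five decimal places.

0.07433

Compound the nominal returns: 1.1254 × 1.0914 = 1.22826156.
Compound inflation: 1.0733 × 0.9915 = 1.06417695.
Deflate: 1.22826156 / 1.06417695 = 1.15418922.
Annualized real rate = 1.15418922^(1/2) − 1 = 7.4332% → 0.07433.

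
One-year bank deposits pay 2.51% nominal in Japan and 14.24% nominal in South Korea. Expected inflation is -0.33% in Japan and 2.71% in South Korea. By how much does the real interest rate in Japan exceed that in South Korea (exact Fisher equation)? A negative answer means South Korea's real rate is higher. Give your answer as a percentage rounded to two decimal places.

Japan: (1 + 0.0251)/(1 − 0.0033) − 1 = 2.8494%
South Korea: (1 + 0.1424)/(1 + 0.0271) − 1 = 11.2258%
Differential = 2.8494% − 11.2258% = -8.3764% → -8.38%.

-8.38%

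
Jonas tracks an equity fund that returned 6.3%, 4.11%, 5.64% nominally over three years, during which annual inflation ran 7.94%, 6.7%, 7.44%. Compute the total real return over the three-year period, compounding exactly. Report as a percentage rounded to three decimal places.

Nominal growth factor = 1.0630 × 1.0411 × 1.0564 = 1.169107
Price-level growth factor = 1.0794 × 1.0670 × 1.0744 = 1.237408
Real growth factor = 1.169107 / 1.237408 = 0.944803
Total real return = 0.944803 − 1 → -5.520%.

-5.520%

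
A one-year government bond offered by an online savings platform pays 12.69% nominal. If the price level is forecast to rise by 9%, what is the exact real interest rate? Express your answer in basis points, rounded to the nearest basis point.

1 + r = 1.12690 / 1.09000 = 1.033853
r = 1.033853 − 1 = 3.3853%, i.e. 339 basis points.

339 basis points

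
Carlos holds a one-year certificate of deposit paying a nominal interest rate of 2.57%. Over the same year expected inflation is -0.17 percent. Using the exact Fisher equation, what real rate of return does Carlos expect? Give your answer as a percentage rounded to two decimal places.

2.74%

By the Fisher equation, 1 + r = (1 + i)/(1 + π).
1 + r = 1.02570 / 0.99830 = 1.027447
r = 1.027447 − 1 = 2.7447%, i.e. 2.74%.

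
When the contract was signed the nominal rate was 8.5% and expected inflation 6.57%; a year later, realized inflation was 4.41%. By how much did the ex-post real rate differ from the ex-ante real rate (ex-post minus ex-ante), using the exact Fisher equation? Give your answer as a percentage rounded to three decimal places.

2.106%

Ex-ante: (1 + 0.0850)/(1 + 0.0657) − 1 = 1.8110%
Ex-post: (1 + 0.0850)/(1 + 0.0441) − 1 = 3.9172%
Difference (ex-post − ex-ante) = 2.1062% → 2.106%.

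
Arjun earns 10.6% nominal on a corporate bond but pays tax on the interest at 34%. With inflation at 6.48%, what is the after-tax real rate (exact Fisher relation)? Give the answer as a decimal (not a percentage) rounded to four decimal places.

After-tax nominal return = 10.6% × (1 − 0.34) = 6.9960%.
1 + r = 1.06996 / 1.06480 = 1.004846
After-tax real rate = 1.004846 − 1 → 0.0048.

0.0048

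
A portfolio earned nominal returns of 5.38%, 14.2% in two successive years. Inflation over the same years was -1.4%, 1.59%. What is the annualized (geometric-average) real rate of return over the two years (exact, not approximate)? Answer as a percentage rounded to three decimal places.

Nominal growth factor = 1.0538 × 1.1420 = 1.2034396000
Price-level growth factor = 0.9860 × 1.0159 = 1.0016774000
Real growth factor = 1.2034396000 / 1.0016774000 = 1.2014243308
Annualized real rate = 1.2014243308^(1/2) − 1 = 9.609504% → 9.610%.

9.610%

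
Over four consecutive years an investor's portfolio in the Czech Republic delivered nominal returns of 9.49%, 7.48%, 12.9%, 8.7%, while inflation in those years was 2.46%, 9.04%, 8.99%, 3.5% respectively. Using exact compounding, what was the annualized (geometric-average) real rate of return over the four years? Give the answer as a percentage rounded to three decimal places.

3.464%

Nominal growth factor = 1.0949 × 1.0748 × 1.1290 × 1.0870 = 1.44419421
Price-level growth factor = 1.0246 × 1.0904 × 1.0899 × 1.0350 = 1.26028044
Real growth factor = 1.44419421 / 1.26028044 = 1.14593083
Annualized real rate = 1.14593083^(1/4) − 1 = 3.4641% → 3.464%.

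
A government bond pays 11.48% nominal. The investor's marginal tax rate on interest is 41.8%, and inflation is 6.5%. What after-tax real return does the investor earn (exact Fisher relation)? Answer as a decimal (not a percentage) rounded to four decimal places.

0.0017

After-tax nominal return = 11.48% × (1 − 0.418) = 6.68136%.
1 + r = 1.0668136 / 1.06500 = 1.001703
After-tax real rate = 1.001703 − 1 → 0.0017.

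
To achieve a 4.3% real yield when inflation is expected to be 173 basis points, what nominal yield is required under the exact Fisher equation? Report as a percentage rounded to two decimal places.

(1 + i) = (1 + r)(1 + π) = 1.04300 × 1.01730 = 1.0610439
i = 1.0610439 − 1, so the required nominal rate is 6.10%.

6.10%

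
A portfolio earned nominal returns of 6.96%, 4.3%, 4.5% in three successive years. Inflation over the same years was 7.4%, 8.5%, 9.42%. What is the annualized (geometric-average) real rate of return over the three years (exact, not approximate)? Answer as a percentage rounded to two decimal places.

-2.94%

Nominal growth factor = 1.0696 × 1.0430 × 1.0450 = 1.16579448
Price-level growth factor = 1.0740 × 1.0850 × 1.0942 = 1.27506032
Real growth factor = 1.16579448 / 1.27506032 = 0.91430535
Annualized real rate = 0.91430535^(1/3) − 1 = -2.9422% → -2.94%.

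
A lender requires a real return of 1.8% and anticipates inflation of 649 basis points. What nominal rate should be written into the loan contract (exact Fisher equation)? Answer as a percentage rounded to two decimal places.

8.41%

(1 + i) = (1 + r)(1 + π) = 1.01800 × 1.06490 = 1.0840682
i = 1.0840682 − 1, so the required nominal rate is 8.41%.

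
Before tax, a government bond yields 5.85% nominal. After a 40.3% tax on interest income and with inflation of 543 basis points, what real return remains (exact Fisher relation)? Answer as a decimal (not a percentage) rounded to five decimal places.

-0.01838

After-tax nominal return = 5.85% × (1 − 0.403) = 3.49245%.
1 + r = 1.0349245 / 1.05430 = 0.981622
After-tax real rate = 0.981622 − 1 → -0.01838.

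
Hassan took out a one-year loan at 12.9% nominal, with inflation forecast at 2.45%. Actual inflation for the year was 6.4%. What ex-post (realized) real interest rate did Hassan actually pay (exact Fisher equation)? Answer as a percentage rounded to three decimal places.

Ex-post: (1 + 0.1290)/(1 + 0.0640) − 1 = 6.1090%
So the realized real rate is 6.109%.

6.109%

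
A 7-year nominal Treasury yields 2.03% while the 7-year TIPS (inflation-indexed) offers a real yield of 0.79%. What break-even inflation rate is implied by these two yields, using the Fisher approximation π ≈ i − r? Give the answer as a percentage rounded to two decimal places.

1.24%

π ≈ i − r = 2.03% − 0.79% → 1.24%.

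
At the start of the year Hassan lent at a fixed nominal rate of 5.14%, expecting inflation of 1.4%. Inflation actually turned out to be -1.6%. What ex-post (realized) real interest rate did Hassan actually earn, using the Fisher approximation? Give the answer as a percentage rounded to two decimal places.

6.74%

Ex-post: 5.14% − (-1.6%) = 6.740%
So the realized real rate is 6.74%.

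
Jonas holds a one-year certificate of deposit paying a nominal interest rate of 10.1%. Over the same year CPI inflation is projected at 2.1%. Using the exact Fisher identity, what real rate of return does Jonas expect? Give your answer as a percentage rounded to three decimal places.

By the Fisher identity, 1 + r = (1 + i)/(1 + π).
1 + r = 1.10100 / 1.02100 = 1.0783546
r = 1.0783546 − 1 = 7.83546%, i.e. 7.835%.

7.835%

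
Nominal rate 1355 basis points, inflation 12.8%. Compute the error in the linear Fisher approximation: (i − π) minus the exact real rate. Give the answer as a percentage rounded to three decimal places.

Approximate: r ≈ 13.550% − 12.800% = 0.7500%
Exact: (1 + 0.1355)/(1 + 0.1280) − 1 = 0.6649%
Error = 0.7500% − 0.6649% = 0.0851% → 0.085%.

0.085%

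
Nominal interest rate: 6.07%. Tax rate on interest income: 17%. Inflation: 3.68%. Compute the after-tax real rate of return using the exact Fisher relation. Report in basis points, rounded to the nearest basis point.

131 basis points

After-tax nominal return = 6.07% × (1 − 0.17) = 5.0381%.
1 + r = 1.050381 / 1.03680 = 1.013099
After-tax real rate = 1.013099 − 1 → 131 basis points.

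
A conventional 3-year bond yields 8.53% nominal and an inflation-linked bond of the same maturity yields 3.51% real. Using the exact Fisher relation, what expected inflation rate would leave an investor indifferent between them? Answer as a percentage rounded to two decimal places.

4.85%

(1 + π) = (1 + i)/(1 + r) = 1.08530 / 1.03510 = 1.048498
Break-even inflation = 1.048498 − 1 → 4.85%.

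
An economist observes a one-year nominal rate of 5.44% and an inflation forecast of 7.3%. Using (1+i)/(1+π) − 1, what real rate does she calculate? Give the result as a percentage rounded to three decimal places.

By the Fisher relation, 1 + r = (1 + i)/(1 + π).
1 + r = 1.05440 / 1.07300 = 0.9826654
r = 0.9826654 − 1 = -1.73346%, i.e. -1.733%.

-1.733%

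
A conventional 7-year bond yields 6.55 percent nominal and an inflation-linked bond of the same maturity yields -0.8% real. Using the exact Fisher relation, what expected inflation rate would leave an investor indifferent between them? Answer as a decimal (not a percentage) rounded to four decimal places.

0.0741

(1 + π) = (1 + i)/(1 + r) = 1.06550 / 0.99200 = 1.074093
Break-even inflation = 1.074093 − 1 → 0.0741.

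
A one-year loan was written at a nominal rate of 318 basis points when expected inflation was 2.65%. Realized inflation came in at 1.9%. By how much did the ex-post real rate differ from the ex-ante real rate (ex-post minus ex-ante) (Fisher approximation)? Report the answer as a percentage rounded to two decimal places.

0.75%

Ex-ante: 3.18% − 2.65% = 0.530%
Ex-post: 3.18% − 1.9% = 1.280%
Difference (ex-post − ex-ante) = 0.7500% → 0.75%.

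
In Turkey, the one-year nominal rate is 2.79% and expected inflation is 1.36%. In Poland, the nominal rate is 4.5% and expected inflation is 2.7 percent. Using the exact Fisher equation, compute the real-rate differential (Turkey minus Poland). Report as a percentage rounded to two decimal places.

-0.34%

Turkey: (1 + 0.0279)/(1 + 0.0136) − 1 = 1.4108%
Poland: (1 + 0.0450)/(1 + 0.0270) − 1 = 1.7527%
Differential = 1.4108% − 1.7527% = -0.3419% → -0.34%.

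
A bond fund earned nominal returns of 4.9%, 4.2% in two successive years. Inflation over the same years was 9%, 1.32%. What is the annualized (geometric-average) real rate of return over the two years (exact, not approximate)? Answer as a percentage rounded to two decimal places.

-0.51%

Nominal growth factor = 1.0490 × 1.0420 = 1.09305800
Price-level growth factor = 1.0900 × 1.0132 = 1.10438800
Real growth factor = 1.09305800 / 1.10438800 = 0.98974092
Annualized real rate = 0.98974092^(1/2) − 1 = -0.5143% → -0.51%.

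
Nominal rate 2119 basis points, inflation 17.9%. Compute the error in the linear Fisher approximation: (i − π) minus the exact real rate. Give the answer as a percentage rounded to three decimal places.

Approximate: r ≈ 21.190% − 17.900% = 3.2900%
Exact: (1 + 0.2119)/(1 + 0.1790) − 1 = 2.7905004%
Error = 3.2900% − 2.7905004% = 0.4994996% → 0.499%.

0.499%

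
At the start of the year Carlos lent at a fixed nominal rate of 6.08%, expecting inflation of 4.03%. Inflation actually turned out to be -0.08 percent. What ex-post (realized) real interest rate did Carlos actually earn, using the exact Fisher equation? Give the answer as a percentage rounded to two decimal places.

6.16%

Ex-post: (1 + 0.0608)/(1 − 0.0008) − 1 = 6.1649%
So the realized real rate is 6.16%.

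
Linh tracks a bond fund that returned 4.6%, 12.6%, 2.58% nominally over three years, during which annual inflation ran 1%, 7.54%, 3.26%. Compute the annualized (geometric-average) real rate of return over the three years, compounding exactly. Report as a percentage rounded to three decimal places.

2.511%

Compound the nominal returns: 1.0460 × 1.1260 × 1.0258 = 1.20818314.
Compound inflation: 1.0100 × 1.0754 × 1.0326 = 1.12156262.
Deflate: 1.20818314 / 1.12156262 = 1.07723199.
Annualized real rate = 1.07723199^(1/3) − 1 = 2.5108% → 2.511%.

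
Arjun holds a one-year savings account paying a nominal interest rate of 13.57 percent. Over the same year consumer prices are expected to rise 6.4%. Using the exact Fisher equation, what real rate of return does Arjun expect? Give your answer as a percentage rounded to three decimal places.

1 + r = 1.13570 / 1.06400 = 1.067387
r = 1.067387 − 1 = 6.7387%, i.e. 6.739%.

6.739%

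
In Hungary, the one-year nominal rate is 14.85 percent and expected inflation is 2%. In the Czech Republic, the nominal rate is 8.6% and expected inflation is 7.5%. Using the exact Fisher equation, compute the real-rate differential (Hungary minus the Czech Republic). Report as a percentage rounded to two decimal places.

Hungary: (1 + 0.1485)/(1 + 0.0200) − 1 = 12.5980%
The Czech Republic: (1 + 0.0860)/(1 + 0.0750) − 1 = 1.0233%
Differential = 12.5980% − 1.0233% = 11.5748% → 11.57%.

11.57%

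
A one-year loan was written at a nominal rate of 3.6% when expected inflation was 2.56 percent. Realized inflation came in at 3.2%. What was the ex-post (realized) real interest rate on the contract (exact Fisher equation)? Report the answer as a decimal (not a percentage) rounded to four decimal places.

0.0039

Ex-post: (1 + 0.0360)/(1 + 0.0320) − 1 = 0.3876%
So the realized real rate is 0.0039.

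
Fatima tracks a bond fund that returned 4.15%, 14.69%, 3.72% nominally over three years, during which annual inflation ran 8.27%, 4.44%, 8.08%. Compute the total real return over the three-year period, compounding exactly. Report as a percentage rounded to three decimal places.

Nominal growth factor = 1.0415 × 1.1469 × 1.0372 = 1.238932
Price-level growth factor = 1.0827 × 1.0444 × 1.0808 = 1.222138
Real growth factor = 1.238932 / 1.222138 = 1.013741
Total real return = 1.013741 − 1 → 1.374%.

1.374%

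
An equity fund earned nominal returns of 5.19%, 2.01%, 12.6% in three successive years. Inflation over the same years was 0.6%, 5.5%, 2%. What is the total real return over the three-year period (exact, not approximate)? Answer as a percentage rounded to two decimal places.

11.61%

Compound the nominal returns: 1.0519 × 1.0201 × 1.1260 = 1.208247.
Compound inflation: 1.0060 × 1.0550 × 1.0200 = 1.082557.
Deflate: 1.208247 / 1.082557 = 1.116105.
Total real return = 1.116105 − 1 → 11.61%.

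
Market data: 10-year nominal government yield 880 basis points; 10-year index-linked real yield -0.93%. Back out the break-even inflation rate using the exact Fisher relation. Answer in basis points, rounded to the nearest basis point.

982 basis points

(1 + π) = (1 + i)/(1 + r) = 1.08800 / 0.99070 = 1.098213
Break-even inflation = 1.098213 − 1 → 982 basis points.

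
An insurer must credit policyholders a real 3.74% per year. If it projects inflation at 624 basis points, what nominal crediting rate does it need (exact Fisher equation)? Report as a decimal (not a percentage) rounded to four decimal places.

0.1021

(1 + i) = (1 + r)(1 + π) = 1.03740 × 1.06240 = 1.10213376
i = 1.10213376 − 1, so the required nominal rate is 0.1021.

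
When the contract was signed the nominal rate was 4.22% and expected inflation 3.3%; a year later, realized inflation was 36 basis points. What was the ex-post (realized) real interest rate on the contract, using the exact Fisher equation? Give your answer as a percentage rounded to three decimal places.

3.846%

Ex-post: (1 + 0.0422)/(1 + 0.0036) − 1 = 3.8462%
So the realized real rate is 3.846%.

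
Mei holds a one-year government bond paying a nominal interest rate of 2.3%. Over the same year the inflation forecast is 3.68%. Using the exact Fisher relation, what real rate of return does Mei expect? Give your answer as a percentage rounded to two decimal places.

By the Fisher relation, 1 + r = (1 + i)/(1 + π).
1 + r = 1.02300 / 1.03680 = 0.986690
r = 0.986690 − 1 = -1.3310%, i.e. -1.33%.

-1.33%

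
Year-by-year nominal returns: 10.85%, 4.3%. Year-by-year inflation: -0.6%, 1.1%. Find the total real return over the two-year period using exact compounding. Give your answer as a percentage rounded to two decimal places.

Compound the nominal returns: 1.1085 × 1.0430 = 1.156166.
Compound inflation: 0.9940 × 1.0110 = 1.004934.
Deflate: 1.156166 / 1.004934 = 1.150489.
Total real return = 1.150489 − 1 → 15.05%.

15.05%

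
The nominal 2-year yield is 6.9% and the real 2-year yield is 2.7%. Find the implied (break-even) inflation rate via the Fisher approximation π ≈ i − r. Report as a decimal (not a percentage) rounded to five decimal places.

π ≈ i − r = 6.9% − 2.7% → 0.04200.

0.04200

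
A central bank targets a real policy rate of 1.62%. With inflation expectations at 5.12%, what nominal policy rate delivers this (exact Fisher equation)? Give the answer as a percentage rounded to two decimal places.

(1 + i) = (1 + r)(1 + π) = 1.01620 × 1.05120 = 1.06822944
i = 1.06822944 − 1, so the required nominal rate is 6.82%.

6.82%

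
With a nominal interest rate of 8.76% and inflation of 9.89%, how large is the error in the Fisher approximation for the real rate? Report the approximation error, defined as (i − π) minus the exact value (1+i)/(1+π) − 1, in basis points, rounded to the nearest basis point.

Approximate: r ≈ 8.760% − 9.890% = -1.1300%
Exact: (1 + 0.0876)/(1 + 0.0989) − 1 = -1.0283%
Error = -1.1300% − (-1.0283%) = -0.1017% → -10 basis points.

-10 basis points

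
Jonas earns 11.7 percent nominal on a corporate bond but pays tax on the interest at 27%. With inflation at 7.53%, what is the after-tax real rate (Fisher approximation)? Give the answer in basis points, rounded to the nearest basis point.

101 basis points

After-tax nominal return = 11.7% × (1 − 0.27) = 8.5410%.
r ≈ 8.5410% − 7.53% → 101 basis points.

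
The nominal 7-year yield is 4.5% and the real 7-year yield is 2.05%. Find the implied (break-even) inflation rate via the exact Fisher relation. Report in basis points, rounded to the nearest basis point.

240 basis points

(1 + π) = (1 + i)/(1 + r) = 1.04500 / 1.02050 = 1.024008
Break-even inflation = 1.024008 − 1 → 240 basis points.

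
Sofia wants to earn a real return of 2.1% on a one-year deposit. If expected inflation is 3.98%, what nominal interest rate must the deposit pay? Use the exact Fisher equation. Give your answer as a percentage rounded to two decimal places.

(1 + i) = (1 + r)(1 + π) = 1.02100 × 1.03980 = 1.0616358
i = 1.0616358 − 1, so the required nominal rate is 6.16%.

6.16%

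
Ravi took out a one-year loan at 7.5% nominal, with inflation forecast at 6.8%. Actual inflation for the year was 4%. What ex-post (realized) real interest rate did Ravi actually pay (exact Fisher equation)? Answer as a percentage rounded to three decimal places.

3.365%

Ex-post: (1 + 0.0750)/(1 + 0.0400) − 1 = 3.3654%
So the realized real rate is 3.365%.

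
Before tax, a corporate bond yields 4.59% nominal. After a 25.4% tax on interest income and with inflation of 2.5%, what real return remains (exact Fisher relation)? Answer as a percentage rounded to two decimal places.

0.90%

After-tax nominal return = 4.59% × (1 − 0.254) = 3.42414%.
1 + r = 1.0342414 / 1.02500 = 1.009016
After-tax real rate = 1.009016 − 1 → 0.90%.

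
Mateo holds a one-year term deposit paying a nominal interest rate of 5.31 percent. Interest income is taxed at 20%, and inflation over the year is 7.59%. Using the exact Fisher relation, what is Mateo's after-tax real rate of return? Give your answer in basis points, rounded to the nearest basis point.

After-tax nominal return = 5.31% × (1 − 0.2) = 4.2480%.
1 + r = 1.04248 / 1.07590 = 0.968938
After-tax real rate = 0.968938 − 1 → -311 basis points.

-311 basis points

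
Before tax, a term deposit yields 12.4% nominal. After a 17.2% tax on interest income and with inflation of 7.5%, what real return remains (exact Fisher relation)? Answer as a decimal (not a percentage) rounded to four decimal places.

0.0257

After-tax nominal return = 12.4% × (1 − 0.172) = 10.2672%.
1 + r = 1.102672 / 1.07500 = 1.025741
After-tax real rate = 1.025741 − 1 → 0.0257.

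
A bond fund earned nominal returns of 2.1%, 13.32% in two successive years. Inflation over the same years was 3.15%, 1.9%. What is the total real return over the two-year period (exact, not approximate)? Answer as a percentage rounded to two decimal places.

10.08%

Compound the nominal returns: 1.0210 × 1.1332 = 1.156997.
Compound inflation: 1.0315 × 1.0190 = 1.051099.
Deflate: 1.156997 / 1.051099 = 1.100751.
Total real return = 1.100751 − 1 → 10.08%.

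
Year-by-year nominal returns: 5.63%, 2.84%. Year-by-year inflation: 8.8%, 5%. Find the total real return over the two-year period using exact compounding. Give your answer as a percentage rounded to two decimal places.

-4.91%

Nominal growth factor = 1.0563 × 1.0284 = 1.086299
Price-level growth factor = 1.0880 × 1.0500 = 1.142400
Real growth factor = 1.086299 / 1.142400 = 0.950892
Total real return = 0.950892 − 1 → -4.91%.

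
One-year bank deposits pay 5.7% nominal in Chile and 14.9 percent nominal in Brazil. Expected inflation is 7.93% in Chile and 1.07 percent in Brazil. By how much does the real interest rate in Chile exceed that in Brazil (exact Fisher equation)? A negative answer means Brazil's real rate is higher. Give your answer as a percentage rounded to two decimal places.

Chile: (1 + 0.0570)/(1 + 0.0793) − 1 = -2.0662%
Brazil: (1 + 0.1490)/(1 + 0.0107) − 1 = 13.6836%
Differential = -2.0662% − 13.6836% = -15.7497% → -15.75%.

-15.75%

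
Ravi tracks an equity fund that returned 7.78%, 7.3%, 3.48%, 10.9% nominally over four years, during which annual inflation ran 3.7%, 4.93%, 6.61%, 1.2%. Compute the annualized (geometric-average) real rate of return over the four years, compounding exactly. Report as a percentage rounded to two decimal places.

Nominal growth factor = 1.0778 × 1.0730 × 1.0348 × 1.1090 = 1.32716790
Price-level growth factor = 1.0370 × 1.0493 × 1.0661 × 1.0120 = 1.17396969
Real growth factor = 1.32716790 / 1.17396969 = 1.13049588
Annualized real rate = 1.13049588^(1/4) − 1 = 3.1139% → 3.11%.

3.11%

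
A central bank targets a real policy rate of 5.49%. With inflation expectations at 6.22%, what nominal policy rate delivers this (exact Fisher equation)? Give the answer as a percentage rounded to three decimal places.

12.051%

(1 + i) = (1 + r)(1 + π) = 1.05490 × 1.06220 = 1.12051478
i = 1.12051478 − 1, so the required nominal rate is 12.051%.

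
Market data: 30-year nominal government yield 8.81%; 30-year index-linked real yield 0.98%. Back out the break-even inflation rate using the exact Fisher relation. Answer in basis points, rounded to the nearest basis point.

775 basis points

(1 + π) = (1 + i)/(1 + r) = 1.08810 / 1.00980 = 1.077540
Break-even inflation = 1.077540 − 1 → 775 basis points.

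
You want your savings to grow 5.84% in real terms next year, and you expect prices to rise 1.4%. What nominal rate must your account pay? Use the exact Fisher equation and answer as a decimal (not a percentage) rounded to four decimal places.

0.0732

(1 + i) = (1 + r)(1 + π) = 1.05840 × 1.01400 = 1.0732176
i = 1.0732176 − 1, so the required nominal rate is 0.0732.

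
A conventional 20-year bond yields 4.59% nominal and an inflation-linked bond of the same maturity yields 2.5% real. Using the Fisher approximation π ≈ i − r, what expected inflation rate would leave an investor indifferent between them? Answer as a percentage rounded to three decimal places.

2.090%

π ≈ i − r = 4.59% − 2.5% → 2.090%.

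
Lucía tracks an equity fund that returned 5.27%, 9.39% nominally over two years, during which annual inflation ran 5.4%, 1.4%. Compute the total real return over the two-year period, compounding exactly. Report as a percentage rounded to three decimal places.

7.747%

Compound the nominal returns: 1.0527 × 1.0939 = 1.151549.
Compound inflation: 1.0540 × 1.0140 = 1.068756.
Deflate: 1.151549 / 1.068756 = 1.077466.
Total real return = 1.077466 − 1 → 7.747%.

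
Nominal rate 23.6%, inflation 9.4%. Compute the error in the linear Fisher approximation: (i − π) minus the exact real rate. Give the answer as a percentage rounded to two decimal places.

Approximate: r ≈ 23.600% − 9.400% = 14.2000%
Exact: (1 + 0.2360)/(1 + 0.0940) − 1 = 12.9799%
Error = 14.2000% − 12.9799% = 1.2201% → 1.22%.

1.22%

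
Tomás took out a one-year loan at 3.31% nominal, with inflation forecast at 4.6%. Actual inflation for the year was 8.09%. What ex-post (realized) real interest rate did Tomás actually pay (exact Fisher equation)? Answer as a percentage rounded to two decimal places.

Ex-post: (1 + 0.0331)/(1 + 0.0809) − 1 = -4.4222%
So the realized real rate is -4.42%.

-4.42%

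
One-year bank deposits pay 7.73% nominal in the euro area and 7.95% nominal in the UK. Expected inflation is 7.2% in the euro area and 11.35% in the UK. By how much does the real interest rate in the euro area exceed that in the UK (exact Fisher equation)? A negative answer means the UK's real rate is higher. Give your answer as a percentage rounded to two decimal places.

The euro area: (1 + 0.0773)/(1 + 0.0720) − 1 = 0.4944%
The UK: (1 + 0.0795)/(1 + 0.1135) − 1 = -3.0534%
Differential = 0.4944% − (-3.0534%) = 3.5478% → 3.55%.

3.55%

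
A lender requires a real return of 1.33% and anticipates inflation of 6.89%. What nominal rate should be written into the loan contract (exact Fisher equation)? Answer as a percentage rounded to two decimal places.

8.31%

(1 + i) = (1 + r)(1 + π) = 1.01330 × 1.06890 = 1.08311637
i = 1.08311637 − 1, so the required nominal rate is 8.31%.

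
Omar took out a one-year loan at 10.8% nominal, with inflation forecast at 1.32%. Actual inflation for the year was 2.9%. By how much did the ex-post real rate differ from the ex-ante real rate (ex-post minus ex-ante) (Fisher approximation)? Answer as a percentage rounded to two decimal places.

-1.58%

Ex-ante: 10.8% − 1.32% = 9.480%
Ex-post: 10.8% − 2.9% = 7.900%
Difference (ex-post − ex-ante) = -1.5800% → -1.58%.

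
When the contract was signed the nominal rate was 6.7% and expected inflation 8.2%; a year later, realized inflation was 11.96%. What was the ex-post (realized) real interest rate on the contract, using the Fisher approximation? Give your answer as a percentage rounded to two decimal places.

-5.26%

Ex-post: 6.7% − 11.96% = -5.260%
So the realized real rate is -5.26%.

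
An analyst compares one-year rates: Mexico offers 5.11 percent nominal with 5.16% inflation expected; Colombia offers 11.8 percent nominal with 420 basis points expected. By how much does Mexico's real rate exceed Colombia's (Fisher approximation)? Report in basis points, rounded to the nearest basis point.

Mexico: 5.11% − 5.16% = -0.050%
Colombia: 11.8% − 4.2% = 7.600%
Differential = -7.650% → -765 basis points.

-765 basis points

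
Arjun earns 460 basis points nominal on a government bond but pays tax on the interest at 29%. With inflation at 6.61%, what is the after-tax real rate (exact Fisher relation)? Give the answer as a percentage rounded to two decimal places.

-3.14%

After-tax nominal return = 4.6% × (1 − 0.29) = 3.2660%.
1 + r = 1.03266 / 1.06610 = 0.968633
After-tax real rate = 0.968633 − 1 → -3.14%.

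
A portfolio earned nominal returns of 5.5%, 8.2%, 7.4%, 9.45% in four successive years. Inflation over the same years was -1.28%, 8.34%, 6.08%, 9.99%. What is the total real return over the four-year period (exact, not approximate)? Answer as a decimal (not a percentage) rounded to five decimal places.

0.07527

Nominal growth factor = 1.0550 × 1.0820 × 1.0740 × 1.0945 = 1.341837
Price-level growth factor = 0.9872 × 1.0834 × 1.0608 × 1.0999 = 1.247903
Real growth factor = 1.341837 / 1.247903 = 1.075274
Total real return = 1.075274 − 1 → 0.07527.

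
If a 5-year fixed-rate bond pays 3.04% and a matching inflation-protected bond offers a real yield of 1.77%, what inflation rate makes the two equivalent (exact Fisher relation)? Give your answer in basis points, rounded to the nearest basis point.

125 basis points

(1 + π) = (1 + i)/(1 + r) = 1.03040 / 1.01770 = 1.012479
Break-even inflation = 1.012479 − 1 → 125 basis points.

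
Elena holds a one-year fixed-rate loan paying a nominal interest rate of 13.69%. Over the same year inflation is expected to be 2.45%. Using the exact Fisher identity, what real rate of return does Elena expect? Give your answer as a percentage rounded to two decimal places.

10.97%

1 + r = 1.13690 / 1.02450 = 1.109712
r = 1.109712 − 1 = 10.9712%, i.e. 10.97%.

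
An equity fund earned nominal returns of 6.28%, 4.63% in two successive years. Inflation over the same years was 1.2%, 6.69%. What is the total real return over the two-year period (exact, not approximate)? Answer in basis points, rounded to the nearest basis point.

Nominal growth factor = 1.0628 × 1.0463 = 1.112008
Price-level growth factor = 1.0120 × 1.0669 = 1.079703
Real growth factor = 1.112008 / 1.079703 = 1.029920
Total real return = 1.029920 − 1 → 299 basis points.

299 basis points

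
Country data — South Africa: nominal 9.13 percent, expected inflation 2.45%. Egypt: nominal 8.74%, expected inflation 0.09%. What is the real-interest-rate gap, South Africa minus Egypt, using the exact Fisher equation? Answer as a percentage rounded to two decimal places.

-2.12%

South Africa: (1 + 0.0913)/(1 + 0.0245) − 1 = 6.5203%
Egypt: (1 + 0.0874)/(1 + 0.0009) − 1 = 8.6422%
Differential = 6.5203% − 8.6422% = -2.1220% → -2.12%.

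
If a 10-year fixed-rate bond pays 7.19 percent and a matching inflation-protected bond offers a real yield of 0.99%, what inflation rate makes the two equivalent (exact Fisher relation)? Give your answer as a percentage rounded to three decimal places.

6.139%

(1 + π) = (1 + i)/(1 + r) = 1.07190 / 1.00990 = 1.061392
Break-even inflation = 1.061392 − 1 → 6.139%.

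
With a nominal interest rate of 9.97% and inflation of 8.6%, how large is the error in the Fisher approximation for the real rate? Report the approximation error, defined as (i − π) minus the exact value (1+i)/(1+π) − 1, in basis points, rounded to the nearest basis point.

11 basis points

Approximate: r ≈ 9.970% − 8.600% = 1.3700%
Exact: (1 + 0.0997)/(1 + 0.0860) − 1 = 1.2615%
Error = 1.3700% − 1.2615% = 0.1085% → 11 basis points.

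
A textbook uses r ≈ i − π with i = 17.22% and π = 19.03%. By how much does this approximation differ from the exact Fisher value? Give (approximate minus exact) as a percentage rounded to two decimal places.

Approximate: r ≈ 17.220% − 19.030% = -1.8100%
Exact: (1 + 0.1722)/(1 + 0.1903) − 1 = -1.5206%
Error = -1.8100% − (-1.5206%) = -0.2894% → -0.29%.

-0.29%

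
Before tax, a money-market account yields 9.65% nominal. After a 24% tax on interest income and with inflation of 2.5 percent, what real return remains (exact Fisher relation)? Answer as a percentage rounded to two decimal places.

4.72%

After-tax nominal return = 9.65% × (1 − 0.24) = 7.3340%.
1 + r = 1.07334 / 1.02500 = 1.047161
After-tax real rate = 1.047161 − 1 → 4.72%.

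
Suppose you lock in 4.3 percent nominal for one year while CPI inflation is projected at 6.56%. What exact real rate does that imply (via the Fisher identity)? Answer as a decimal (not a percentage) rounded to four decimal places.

-0.0212

By the Fisher identity, 1 + r = (1 + i)/(1 + π).
1 + r = 1.04300 / 1.06560 = 0.978791
r = 0.978791 − 1 = -2.1209%, i.e. -0.0212.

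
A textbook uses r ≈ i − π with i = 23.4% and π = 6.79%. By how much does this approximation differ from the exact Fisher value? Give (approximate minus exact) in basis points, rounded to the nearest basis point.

106 basis points

Approximate: r ≈ 23.400% − 6.790% = 16.6100%
Exact: (1 + 0.2340)/(1 + 0.0679) − 1 = 15.5539%
Error = 16.6100% − 15.5539% = 1.0561% → 106 basis points.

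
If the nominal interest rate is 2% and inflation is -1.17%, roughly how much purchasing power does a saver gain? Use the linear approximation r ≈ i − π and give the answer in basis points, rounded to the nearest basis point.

317 basis points

r ≈ i − π = 2% − (-1.17%) = 317 basis points.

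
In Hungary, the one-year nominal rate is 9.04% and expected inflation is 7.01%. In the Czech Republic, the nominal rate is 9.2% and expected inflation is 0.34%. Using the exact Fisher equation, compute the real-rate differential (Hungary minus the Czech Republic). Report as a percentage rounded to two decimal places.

-6.93%

Hungary: (1 + 0.0904)/(1 + 0.0701) − 1 = 1.8970%
The Czech Republic: (1 + 0.0920)/(1 + 0.0034) − 1 = 8.8300%
Differential = 1.8970% − 8.8300% = -6.9330% → -6.93%.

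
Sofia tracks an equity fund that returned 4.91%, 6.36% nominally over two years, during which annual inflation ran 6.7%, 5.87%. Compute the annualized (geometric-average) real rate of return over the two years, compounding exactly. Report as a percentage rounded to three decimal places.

-0.613%

Nominal growth factor = 1.0491 × 1.0636 = 1.11582276
Price-level growth factor = 1.0670 × 1.0587 = 1.12963290
Real growth factor = 1.11582276 / 1.12963290 = 0.98777467
Annualized real rate = 0.98777467^(1/2) − 1 = -0.6131% → -0.613%.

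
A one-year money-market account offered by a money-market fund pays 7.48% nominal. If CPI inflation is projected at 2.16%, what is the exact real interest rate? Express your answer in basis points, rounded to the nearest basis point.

1 + r = 1.07480 / 1.02160 = 1.052075
r = 1.052075 − 1 = 5.2075%, i.e. 521 basis points.

521 basis points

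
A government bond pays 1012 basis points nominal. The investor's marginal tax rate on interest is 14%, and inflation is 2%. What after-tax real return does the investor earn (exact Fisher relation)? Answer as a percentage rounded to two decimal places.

6.57%

After-tax nominal return = 10.12% × (1 − 0.14) = 8.7032%.
1 + r = 1.087032 / 1.02000 = 1.065718
After-tax real rate = 1.065718 − 1 → 6.57%.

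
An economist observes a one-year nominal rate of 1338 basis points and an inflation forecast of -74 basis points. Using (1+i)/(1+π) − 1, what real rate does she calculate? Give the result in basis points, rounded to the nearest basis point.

1 + r = 1.13380 / 0.99260 = 1.142253
r = 1.142253 − 1 = 14.2253%, i.e. 1423 basis points.

1423 basis points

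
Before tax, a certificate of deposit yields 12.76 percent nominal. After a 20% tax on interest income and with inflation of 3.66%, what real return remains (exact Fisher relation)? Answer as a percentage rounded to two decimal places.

6.32%

After-tax nominal return = 12.76% × (1 − 0.2) = 10.2080%.
1 + r = 1.10208 / 1.03660 = 1.063168
After-tax real rate = 1.063168 − 1 → 6.32%.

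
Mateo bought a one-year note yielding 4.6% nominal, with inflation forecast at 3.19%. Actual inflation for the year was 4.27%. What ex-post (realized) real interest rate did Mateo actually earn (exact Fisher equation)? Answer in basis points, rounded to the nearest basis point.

Ex-post: (1 + 0.0460)/(1 + 0.0427) − 1 = 0.3165%
So the realized real rate is 32 basis points.

32 basis points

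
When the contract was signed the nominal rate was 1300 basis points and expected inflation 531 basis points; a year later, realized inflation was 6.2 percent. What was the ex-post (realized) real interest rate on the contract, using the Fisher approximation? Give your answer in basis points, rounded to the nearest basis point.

Ex-post: 13% − 6.2% = 6.800%
So the realized real rate is 680 basis points.

680 basis points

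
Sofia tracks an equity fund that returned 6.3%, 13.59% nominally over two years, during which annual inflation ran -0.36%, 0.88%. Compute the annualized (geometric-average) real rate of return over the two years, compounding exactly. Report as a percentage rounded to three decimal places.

Nominal growth factor = 1.0630 × 1.1359 = 1.20746170
Price-level growth factor = 0.9964 × 1.0088 = 1.00516832
Real growth factor = 1.20746170 / 1.00516832 = 1.20125324
Annualized real rate = 1.20125324^(1/2) − 1 = 9.6017% → 9.602%.

9.602%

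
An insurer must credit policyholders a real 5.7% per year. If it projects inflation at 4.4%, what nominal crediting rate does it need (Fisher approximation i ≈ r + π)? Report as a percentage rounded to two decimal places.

10.10%

i ≈ r + π = 5.7% + 4.4% = 10.10%.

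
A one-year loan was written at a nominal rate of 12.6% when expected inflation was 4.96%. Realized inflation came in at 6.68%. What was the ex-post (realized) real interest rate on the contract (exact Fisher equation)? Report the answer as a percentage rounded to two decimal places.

5.55%

Ex-post: (1 + 0.1260)/(1 + 0.0668) − 1 = 5.5493%
So the realized real rate is 5.55%.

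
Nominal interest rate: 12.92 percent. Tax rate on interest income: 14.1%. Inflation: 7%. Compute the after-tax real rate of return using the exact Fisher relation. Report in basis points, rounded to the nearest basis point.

383 basis points

After-tax nominal return = 12.92% × (1 − 0.141) = 11.09828%.
1 + r = 1.1109828 / 1.07000 = 1.038302
After-tax real rate = 1.038302 − 1 → 383 basis points.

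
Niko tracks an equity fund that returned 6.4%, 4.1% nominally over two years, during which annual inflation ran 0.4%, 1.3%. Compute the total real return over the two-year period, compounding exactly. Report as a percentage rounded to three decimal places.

Nominal growth factor = 1.0640 × 1.0410 = 1.107624
Price-level growth factor = 1.0040 × 1.0130 = 1.017052
Real growth factor = 1.107624 / 1.017052 = 1.089053
Total real return = 1.089053 − 1 → 8.905%.

8.905%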